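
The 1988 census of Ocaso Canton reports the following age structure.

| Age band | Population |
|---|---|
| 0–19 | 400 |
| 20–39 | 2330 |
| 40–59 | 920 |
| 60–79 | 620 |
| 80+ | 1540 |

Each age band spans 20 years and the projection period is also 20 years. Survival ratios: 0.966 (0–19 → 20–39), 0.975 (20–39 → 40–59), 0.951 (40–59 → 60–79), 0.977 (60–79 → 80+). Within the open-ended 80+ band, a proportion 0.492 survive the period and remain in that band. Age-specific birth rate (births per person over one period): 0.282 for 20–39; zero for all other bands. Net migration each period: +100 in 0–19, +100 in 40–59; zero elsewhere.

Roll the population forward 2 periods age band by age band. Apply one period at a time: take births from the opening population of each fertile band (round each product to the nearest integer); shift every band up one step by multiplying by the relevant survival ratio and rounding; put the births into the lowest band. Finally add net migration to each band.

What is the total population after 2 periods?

5198

(Bands numbered youngest = 1 to oldest = 5.)
Period 1:
Births: 2330 * 0.282 = 657
Band 2: 400 * 0.966 = 386
Band 3: 2330 * 0.975 = 2272
Band 4: 920 * 0.951 = 875
Band 5: 620 * 0.977 + 1540 * 0.492 = 606 + 758 = 1364
Net migration: Band 1 + 100 → 757; Band 3 + 100 → 2372
End of period: [757, 386, 2372, 875, 1364]
Period 2:
Births: 386 * 0.282 = 109
Band 2: 757 * 0.966 = 731
Band 3: 386 * 0.975 = 376
Band 4: 2372 * 0.951 = 2256
Band 5: 875 * 0.977 + 1364 * 0.492 = 855 + 671 = 1526
Net migration: Band 1 + 100 → 209; Band 3 + 100 → 476
End of period: [209, 731, 476, 2256, 1526]
Total after period 2: 209 + 731 + 476 + 2256 + 1526 = 5198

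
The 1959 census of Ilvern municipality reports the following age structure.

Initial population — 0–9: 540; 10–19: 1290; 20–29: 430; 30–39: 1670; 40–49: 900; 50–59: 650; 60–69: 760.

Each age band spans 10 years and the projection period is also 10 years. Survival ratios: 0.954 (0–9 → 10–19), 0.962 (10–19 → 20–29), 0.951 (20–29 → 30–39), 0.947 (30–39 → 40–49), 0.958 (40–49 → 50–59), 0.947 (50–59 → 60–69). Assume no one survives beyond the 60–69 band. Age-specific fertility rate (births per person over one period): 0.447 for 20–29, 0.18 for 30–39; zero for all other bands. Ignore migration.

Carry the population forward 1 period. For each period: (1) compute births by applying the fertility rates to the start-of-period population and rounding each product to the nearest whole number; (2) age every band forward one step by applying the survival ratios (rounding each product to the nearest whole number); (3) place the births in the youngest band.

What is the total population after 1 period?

Let group 1 be 0–9 through group 7 = 60–69.
After projecting period 1:
Births: 430 × 0.447 = 192 ; 1670 × 0.18 = 301 — total 493
Group 2: 540 × 0.954 = 515
Group 3: 1290 × 0.962 = 1241
Group 4: 430 × 0.951 = 409
Group 5: 1670 × 0.947 = 1581
Group 6: 900 × 0.958 = 862
Group 7: 650 × 0.947 = 616
→ [493, 515, 1241, 409, 1581, 862, 616]
Total after period 1: 493 + 515 + 1241 + 409 + 1581 + 862 + 616 = 5717

5717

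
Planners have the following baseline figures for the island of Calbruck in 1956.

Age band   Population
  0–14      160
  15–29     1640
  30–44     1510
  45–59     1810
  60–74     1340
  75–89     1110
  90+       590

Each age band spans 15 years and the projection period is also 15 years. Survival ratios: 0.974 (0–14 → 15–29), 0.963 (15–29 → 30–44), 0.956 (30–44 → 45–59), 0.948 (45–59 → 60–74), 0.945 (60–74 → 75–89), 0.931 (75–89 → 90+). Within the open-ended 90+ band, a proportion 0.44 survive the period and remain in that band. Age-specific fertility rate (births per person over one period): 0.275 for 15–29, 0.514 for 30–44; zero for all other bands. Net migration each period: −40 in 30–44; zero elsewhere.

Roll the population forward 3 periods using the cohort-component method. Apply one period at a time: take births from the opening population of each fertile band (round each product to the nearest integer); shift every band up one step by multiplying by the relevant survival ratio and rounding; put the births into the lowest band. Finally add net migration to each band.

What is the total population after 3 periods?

7382

Call the bands 1 to 7, youngest first.
— Period 1 —
Births: 1640 * 0.275 = 451, 1510 * 0.514 = 776 → total 1227
Band 2: 160 * 0.974 = 156
Band 3: 1640 * 0.963 = 1579
Band 4: 1510 * 0.956 = 1444
Band 5: 1810 * 0.948 = 1716
Band 6: 1340 * 0.945 = 1266
Band 7: 1110 * 0.931 + 590 * 0.44 = 1033 + 260 = 1293
Net migration: Band 3 − 40 → 1539
Population now: 0–14=1227, 15–29=156, 30–44=1539, 45–59=1444, 60–74=1716, 75–89=1266, 90+=1293
— Period 2 —
Births: 156 * 0.275 = 43, 1539 * 0.514 = 791 → total 834
Band 2: 1227 * 0.974 = 1195
Band 3: 156 * 0.963 = 150
Band 4: 1539 * 0.956 = 1471
Band 5: 1444 * 0.948 = 1369
Band 6: 1716 * 0.945 = 1622
Band 7: 1266 * 0.931 + 1293 * 0.44 = 1179 + 569 = 1748
Net migration: Band 3 − 40 → 110
Population now: 0–14=834, 15–29=1195, 30–44=110, 45–59=1471, 60–74=1369, 75–89=1622, 90+=1748
— Period 3 —
Births: 1195 * 0.275 = 329, 110 * 0.514 = 57 → total 386
Band 2: 834 * 0.974 = 812
Band 3: 1195 * 0.963 = 1151
Band 4: 110 * 0.956 = 105
Band 5: 1471 * 0.948 = 1395
Band 6: 1369 * 0.945 = 1294
Band 7: 1622 * 0.931 + 1748 * 0.44 = 1510 + 769 = 2279
Net migration: Band 3 − 40 → 1111
Population now: 0–14=386, 15–29=812, 30–44=1111, 45–59=105, 60–74=1395, 75–89=1294, 90+=2279
Total after period 3: 386 + 812 + 1111 + 105 + 1395 + 1294 + 2279 = 7382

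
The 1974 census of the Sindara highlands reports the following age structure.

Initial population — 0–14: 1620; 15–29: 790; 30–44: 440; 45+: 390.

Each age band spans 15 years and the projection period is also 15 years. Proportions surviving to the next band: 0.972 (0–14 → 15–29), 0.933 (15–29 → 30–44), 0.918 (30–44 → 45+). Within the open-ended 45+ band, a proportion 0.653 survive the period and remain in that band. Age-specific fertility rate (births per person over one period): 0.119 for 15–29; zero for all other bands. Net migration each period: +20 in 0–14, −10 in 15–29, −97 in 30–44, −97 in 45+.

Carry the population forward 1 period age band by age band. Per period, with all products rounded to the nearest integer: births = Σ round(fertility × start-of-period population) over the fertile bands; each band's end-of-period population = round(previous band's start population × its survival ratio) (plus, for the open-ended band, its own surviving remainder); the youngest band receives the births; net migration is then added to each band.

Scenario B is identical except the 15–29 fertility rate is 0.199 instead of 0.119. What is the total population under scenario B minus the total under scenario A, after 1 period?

Let band 1 be 0–14 through band 4 = 45+.
Period 1:
Births: 790 × 0.119 = 94
Band 2: 1620 × 0.972 = 1575
Band 3: 790 × 0.933 = 737
Band 4: 440 × 0.918 + 390 × 0.653 = 404 + 255 = 659
Net migration: Band 1 + 20 → 114; Band 2 − 10 → 1565; Band 3 − 97 → 640; Band 4 − 97 → 562
Giving 114 / 1565 / 640 / 562.
Scenario A total after 1 period: 2881
Scenario B projection —
Period 1:
Births: 790 × 0.199 = 157
Band 2: 1620 × 0.972 = 1575
Band 3: 790 × 0.933 = 737
Band 4: 440 × 0.918 + 390 × 0.653 = 404 + 255 = 659
Net migration: Band 1 + 20 → 177; Band 2 − 10 → 1565; Band 3 − 97 → 640; Band 4 − 97 → 562
Giving 177 / 1565 / 640 / 562.
Scenario B total after 1 period: 2944
Difference B − A = 2944 − 2881 = 63

63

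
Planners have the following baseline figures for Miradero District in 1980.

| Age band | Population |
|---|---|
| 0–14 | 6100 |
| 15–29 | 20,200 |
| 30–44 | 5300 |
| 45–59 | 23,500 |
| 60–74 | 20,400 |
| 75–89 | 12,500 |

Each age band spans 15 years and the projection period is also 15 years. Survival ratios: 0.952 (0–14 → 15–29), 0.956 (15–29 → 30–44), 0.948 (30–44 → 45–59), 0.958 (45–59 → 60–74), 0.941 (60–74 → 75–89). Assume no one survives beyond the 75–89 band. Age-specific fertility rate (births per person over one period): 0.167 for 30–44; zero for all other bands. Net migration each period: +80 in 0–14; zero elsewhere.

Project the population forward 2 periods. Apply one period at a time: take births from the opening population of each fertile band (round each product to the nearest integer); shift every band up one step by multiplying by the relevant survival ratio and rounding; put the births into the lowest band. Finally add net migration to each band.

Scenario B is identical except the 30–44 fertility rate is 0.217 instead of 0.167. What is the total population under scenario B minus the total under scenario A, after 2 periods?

1217

Numbering the groups 1..6 from youngest to oldest:
Period 1.
Births: 5300 × 0.167 = 885
Group 2: 6100 × 0.952 = 5807
Group 3: 20200 × 0.956 = 19311
Group 4: 5300 × 0.948 = 5024
Group 5: 23500 × 0.958 = 22513
Group 6: 20400 × 0.941 = 19196
Net migration: Group 1 + 80 → 965
Population now: 0–14=965, 15–29=5807, 30–44=19311, 45–59=5024, 60–74=22513, 75–89=19196
Period 2.
Births: 19311 × 0.167 = 3225
Group 2: 965 × 0.952 = 919
Group 3: 5807 × 0.956 = 5551
Group 4: 19311 × 0.948 = 18307
Group 5: 5024 × 0.958 = 4813
Group 6: 22513 × 0.941 = 21185
Net migration: Group 1 + 80 → 3305
Population now: 0–14=3305, 15–29=919, 30–44=5551, 45–59=18307, 60–74=4813, 75–89=21185
Scenario A total after 2 periods: 54080
Scenario B projection —
Period 1.
Births: 5300 × 0.217 = 1150
Group 2: 6100 × 0.952 = 5807
Group 3: 20200 × 0.956 = 19311
Group 4: 5300 × 0.948 = 5024
Group 5: 23500 × 0.958 = 22513
Group 6: 20400 × 0.941 = 19196
Net migration: Group 1 + 80 → 1230
Population now: 0–14=1230, 15–29=5807, 30–44=19311, 45–59=5024, 60–74=22513, 75–89=19196
Period 2.
Births: 19311 × 0.217 = 4190
Group 2: 1230 × 0.952 = 1171
Group 3: 5807 × 0.956 = 5551
Group 4: 19311 × 0.948 = 18307
Group 5: 5024 × 0.958 = 4813
Group 6: 22513 × 0.941 = 21185
Net migration: Group 1 + 80 → 4270
Population now: 0–14=4270, 15–29=1171, 30–44=5551, 45–59=18307, 60–74=4813, 75–89=21185
Scenario B total after 2 periods: 55297
Difference B − A = 55297 − 54080 = 1217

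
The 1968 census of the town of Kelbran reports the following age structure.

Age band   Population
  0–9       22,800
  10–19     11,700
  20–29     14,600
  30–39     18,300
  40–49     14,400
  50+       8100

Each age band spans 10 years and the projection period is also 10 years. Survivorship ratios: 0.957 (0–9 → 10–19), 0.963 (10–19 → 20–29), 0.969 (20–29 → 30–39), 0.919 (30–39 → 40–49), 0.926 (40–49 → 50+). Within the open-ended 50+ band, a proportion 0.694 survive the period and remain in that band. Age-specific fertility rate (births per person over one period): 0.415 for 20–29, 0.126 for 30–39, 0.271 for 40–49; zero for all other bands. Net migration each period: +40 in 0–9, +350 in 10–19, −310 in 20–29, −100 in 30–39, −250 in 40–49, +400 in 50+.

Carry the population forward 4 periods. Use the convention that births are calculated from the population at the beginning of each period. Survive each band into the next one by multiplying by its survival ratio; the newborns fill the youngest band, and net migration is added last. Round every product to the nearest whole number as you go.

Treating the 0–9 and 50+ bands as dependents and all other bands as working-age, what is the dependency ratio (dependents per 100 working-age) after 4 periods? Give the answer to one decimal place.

78.7

Period 1:
Births: 14600 × 0.415 = 6059, 18300 × 0.126 = 2306, 14400 × 0.271 = 3902 — total 12267
10–19: 22800 × 0.957 = 21820
20–29: 11700 × 0.963 = 11267
30–39: 14600 × 0.969 = 14147
40–49: 18300 × 0.919 = 16818
50+: 14400 × 0.926 + 8100 × 0.694 = 13334 + 5621 = 18955
Net migration: 0–9 + 40 → 12307; 10–19 + 350 → 22170; 20–29 − 310 → 10957; 30–39 − 100 → 14047; 40–49 − 250 → 16568; 50+ + 400 → 19355
Population now: 0–9=12307, 10–19=22170, 20–29=10957, 30–39=14047, 40–49=16568, 50+=19355
Period 2:
Births: 10957 × 0.415 = 4547, 14047 × 0.126 = 1770, 16568 × 0.271 = 4490 — total 10807
10–19: 12307 × 0.957 = 11778
20–29: 22170 × 0.963 = 21350
30–39: 10957 × 0.969 = 10617
40–49: 14047 × 0.919 = 12909
50+: 16568 × 0.926 + 19355 × 0.694 = 15342 + 13432 = 28774
Net migration: 0–9 + 40 → 10847; 10–19 + 350 → 12128; 20–29 − 310 → 21040; 30–39 − 100 → 10517; 40–49 − 250 → 12659; 50+ + 400 → 29174
Population now: 0–9=10847, 10–19=12128, 20–29=21040, 30–39=10517, 40–49=12659, 50+=29174
Period 3:
Births: 21040 × 0.415 = 8732, 10517 × 0.126 = 1325, 12659 × 0.271 = 3431 — total 13488
10–19: 10847 × 0.957 = 10381
20–29: 12128 × 0.963 = 11679
30–39: 21040 × 0.969 = 20388
40–49: 10517 × 0.919 = 9665
50+: 12659 × 0.926 + 29174 × 0.694 = 11722 + 20247 = 31969
Net migration: 0–9 + 40 → 13528; 10–19 + 350 → 10731; 20–29 − 310 → 11369; 30–39 − 100 → 20288; 40–49 − 250 → 9415; 50+ + 400 → 32369
Population now: 0–9=13528, 10–19=10731, 20–29=11369, 30–39=20288, 40–49=9415, 50+=32369
Period 4:
Births: 11369 × 0.415 = 4718, 20288 × 0.126 = 2556, 9415 × 0.271 = 2551 — total 9825
10–19: 13528 × 0.957 = 12946
20–29: 10731 × 0.963 = 10334
30–39: 11369 × 0.969 = 11017
40–49: 20288 × 0.919 = 18645
50+: 9415 × 0.926 + 32369 × 0.694 = 8718 + 22464 = 31182
Net migration: 0–9 + 40 → 9865; 10–19 + 350 → 13296; 20–29 − 310 → 10024; 30–39 − 100 → 10917; 40–49 − 250 → 18395; 50+ + 400 → 31582
Population now: 0–9=9865, 10–19=13296, 20–29=10024, 30–39=10917, 40–49=18395, 50+=31582
Dependents (band 0–9 + band 50+) = 9865 + 31582 = 41447; working-age = 52632; ratio = 41447/52632 × 100 = 78.7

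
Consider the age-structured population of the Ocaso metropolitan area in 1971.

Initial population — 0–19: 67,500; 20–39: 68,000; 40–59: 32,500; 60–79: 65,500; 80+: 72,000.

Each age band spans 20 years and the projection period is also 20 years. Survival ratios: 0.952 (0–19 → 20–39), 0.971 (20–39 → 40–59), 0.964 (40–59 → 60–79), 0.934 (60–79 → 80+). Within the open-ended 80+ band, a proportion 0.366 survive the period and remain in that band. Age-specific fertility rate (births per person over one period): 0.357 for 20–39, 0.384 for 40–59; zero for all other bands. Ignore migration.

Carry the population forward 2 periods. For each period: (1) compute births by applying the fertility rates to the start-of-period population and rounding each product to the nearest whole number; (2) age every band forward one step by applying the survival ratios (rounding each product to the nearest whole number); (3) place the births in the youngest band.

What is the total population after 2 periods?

— Period 1 —
Births: 68000 * 0.357 = 24276, 32500 * 0.384 = 12480 — total 36756
20–39: 67500 * 0.952 = 64260
40–59: 68000 * 0.971 = 66028
60–79: 32500 * 0.964 = 31330
80+: 65500 * 0.934 + 72000 * 0.366 = 61177 + 26352 = 87529
Giving 36756 / 64260 / 66028 / 31330 / 87529.
— Period 2 —
Births: 64260 * 0.357 = 22941, 66028 * 0.384 = 25355 — total 48296
20–39: 36756 * 0.952 = 34992
40–59: 64260 * 0.971 = 62396
60–79: 66028 * 0.964 = 63651
80+: 31330 * 0.934 + 87529 * 0.366 = 29262 + 32036 = 61298
Giving 48296 / 34992 / 62396 / 63651 / 61298.
Total after period 2: 48296 + 34992 + 62396 + 63651 + 61298 = 270633

270633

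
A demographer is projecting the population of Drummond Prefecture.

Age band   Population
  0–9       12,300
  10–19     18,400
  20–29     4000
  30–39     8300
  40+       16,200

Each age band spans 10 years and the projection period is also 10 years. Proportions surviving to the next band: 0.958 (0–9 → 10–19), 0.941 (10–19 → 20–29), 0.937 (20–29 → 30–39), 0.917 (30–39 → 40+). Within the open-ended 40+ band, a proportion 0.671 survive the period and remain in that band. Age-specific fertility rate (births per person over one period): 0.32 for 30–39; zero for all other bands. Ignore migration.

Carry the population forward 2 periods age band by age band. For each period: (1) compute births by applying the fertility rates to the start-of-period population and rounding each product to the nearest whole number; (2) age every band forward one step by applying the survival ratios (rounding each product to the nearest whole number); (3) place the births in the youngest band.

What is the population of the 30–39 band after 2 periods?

16223

(Groups numbered youngest = 1 to oldest = 5.)
Period 1.
Births: 8300 × 0.32 = 2656
Group 2: 12300 × 0.958 = 11783
Group 3: 18400 × 0.941 = 17314
Group 4: 4000 × 0.937 = 3748
Group 5: 8300 × 0.917 + 16200 × 0.671 = 7611 + 10870 = 18481
Giving 2656 / 11783 / 17314 / 3748 / 18481.
Period 2.
Births: 3748 × 0.32 = 1199
Group 2: 2656 × 0.958 = 2544
Group 3: 11783 × 0.941 = 11088
Group 4: 17314 × 0.937 = 16223
Group 5: 3748 × 0.917 + 18481 × 0.671 = 3437 + 12401 = 15838
Giving 1199 / 2544 / 11088 / 16223 / 15838.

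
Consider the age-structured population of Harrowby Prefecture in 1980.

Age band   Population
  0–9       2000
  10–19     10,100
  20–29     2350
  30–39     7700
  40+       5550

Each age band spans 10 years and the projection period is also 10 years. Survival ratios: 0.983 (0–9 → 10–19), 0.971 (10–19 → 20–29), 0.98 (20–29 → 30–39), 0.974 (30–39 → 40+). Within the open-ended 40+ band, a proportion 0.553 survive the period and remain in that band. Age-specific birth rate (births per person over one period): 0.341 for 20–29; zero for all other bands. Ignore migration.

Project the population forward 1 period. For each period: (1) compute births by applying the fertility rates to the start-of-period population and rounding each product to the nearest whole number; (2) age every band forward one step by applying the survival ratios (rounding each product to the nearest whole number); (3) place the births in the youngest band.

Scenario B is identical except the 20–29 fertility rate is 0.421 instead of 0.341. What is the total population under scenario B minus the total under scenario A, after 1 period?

Period 1.
Births: 2350 × 0.341 = 801
10–19: 2000 × 0.983 = 1966
20–29: 10100 × 0.971 = 9807
30–39: 2350 × 0.98 = 2303
40+: 7700 × 0.974 + 5550 × 0.553 = 7500 + 3069 = 10569
Population now: 0–9=801, 10–19=1966, 20–29=9807, 30–39=2303, 40+=10569
Scenario A total after 1 period: 25446
Scenario B projection —
Period 1.
Births: 2350 × 0.421 = 989
10–19: 2000 × 0.983 = 1966
20–29: 10100 × 0.971 = 9807
30–39: 2350 × 0.98 = 2303
40+: 7700 × 0.974 + 5550 × 0.553 = 7500 + 3069 = 10569
Population now: 0–9=989, 10–19=1966, 20–29=9807, 30–39=2303, 40+=10569
Scenario B total after 1 period: 25634
Difference B − A = 25634 − 25446 = 188

188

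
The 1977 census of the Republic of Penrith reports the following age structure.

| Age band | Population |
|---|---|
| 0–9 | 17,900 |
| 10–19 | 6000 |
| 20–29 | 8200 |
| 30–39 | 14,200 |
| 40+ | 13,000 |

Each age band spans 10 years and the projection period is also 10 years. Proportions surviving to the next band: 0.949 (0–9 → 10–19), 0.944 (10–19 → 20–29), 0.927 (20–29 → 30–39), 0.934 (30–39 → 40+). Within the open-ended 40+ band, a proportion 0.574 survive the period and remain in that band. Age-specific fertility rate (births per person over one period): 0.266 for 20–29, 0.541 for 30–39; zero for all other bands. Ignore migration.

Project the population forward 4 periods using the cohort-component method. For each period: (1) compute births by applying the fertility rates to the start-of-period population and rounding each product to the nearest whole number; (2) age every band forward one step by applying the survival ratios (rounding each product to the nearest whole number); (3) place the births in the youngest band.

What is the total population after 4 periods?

53318

Period 1:
Births: 8200 * 0.266 = 2181, 14200 * 0.541 = 7682 ⇒ total 9863
10–19: 17900 * 0.949 = 16987
20–29: 6000 * 0.944 = 5664
30–39: 8200 * 0.927 = 7601
40+: 14200 * 0.934 + 13000 * 0.574 = 13263 + 7462 = 20725
Giving 9863 / 16987 / 5664 / 7601 / 20725.
Period 2:
Births: 5664 * 0.266 = 1507, 7601 * 0.541 = 4112 ⇒ total 5619
10–19: 9863 * 0.949 = 9360
20–29: 16987 * 0.944 = 16036
30–39: 5664 * 0.927 = 5251
40+: 7601 * 0.934 + 20725 * 0.574 = 7099 + 11896 = 18995
Giving 5619 / 9360 / 16036 / 5251 / 18995.
Period 3:
Births: 16036 * 0.266 = 4266, 5251 * 0.541 = 2841 ⇒ total 7107
10–19: 5619 * 0.949 = 5332
20–29: 9360 * 0.944 = 8836
30–39: 16036 * 0.927 = 14865
40+: 5251 * 0.934 + 18995 * 0.574 = 4904 + 10903 = 15807
Giving 7107 / 5332 / 8836 / 14865 / 15807.
Period 4:
Births: 8836 * 0.266 = 2350, 14865 * 0.541 = 8042 ⇒ total 10392
10–19: 7107 * 0.949 = 6745
20–29: 5332 * 0.944 = 5033
30–39: 8836 * 0.927 = 8191
40+: 14865 * 0.934 + 15807 * 0.574 = 13884 + 9073 = 22957
Giving 10392 / 6745 / 5033 / 8191 / 22957.
Total after period 4: 10392 + 6745 + 5033 + 8191 + 22957 = 53318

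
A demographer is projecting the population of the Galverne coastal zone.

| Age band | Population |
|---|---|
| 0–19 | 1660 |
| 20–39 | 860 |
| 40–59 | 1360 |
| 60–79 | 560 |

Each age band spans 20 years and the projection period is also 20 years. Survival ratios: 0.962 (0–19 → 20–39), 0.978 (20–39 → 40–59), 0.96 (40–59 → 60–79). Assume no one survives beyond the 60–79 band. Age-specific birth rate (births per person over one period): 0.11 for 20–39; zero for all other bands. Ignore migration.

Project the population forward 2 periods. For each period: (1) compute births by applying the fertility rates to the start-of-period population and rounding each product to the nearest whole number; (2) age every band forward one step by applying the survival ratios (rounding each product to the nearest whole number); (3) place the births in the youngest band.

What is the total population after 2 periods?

2636

(Groups numbered youngest = 1 to oldest = 4.)
Period 1.
Births: 860 × 0.11 = 95
Group 2: 1660 × 0.962 = 1597
Group 3: 860 × 0.978 = 841
Group 4: 1360 × 0.96 = 1306
Giving 95 / 1597 / 841 / 1306.
Period 2.
Births: 1597 × 0.11 = 176
Group 2: 95 × 0.962 = 91
Group 3: 1597 × 0.978 = 1562
Group 4: 841 × 0.96 = 807
Giving 176 / 91 / 1562 / 807.
Total after period 2: 176 + 91 + 1562 + 807 = 2636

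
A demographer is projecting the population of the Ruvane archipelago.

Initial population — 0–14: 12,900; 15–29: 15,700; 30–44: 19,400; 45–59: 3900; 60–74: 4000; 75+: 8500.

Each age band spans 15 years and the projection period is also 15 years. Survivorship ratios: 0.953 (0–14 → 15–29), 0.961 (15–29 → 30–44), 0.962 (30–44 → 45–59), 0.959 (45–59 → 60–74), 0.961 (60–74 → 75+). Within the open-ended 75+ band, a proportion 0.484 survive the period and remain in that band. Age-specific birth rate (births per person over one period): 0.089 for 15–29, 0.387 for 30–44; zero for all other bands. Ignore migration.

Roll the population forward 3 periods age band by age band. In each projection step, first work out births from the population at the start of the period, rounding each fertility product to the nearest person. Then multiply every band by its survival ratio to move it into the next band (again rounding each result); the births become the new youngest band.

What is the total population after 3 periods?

Call the bands 1 to 6, youngest first.
— Period 1 —
Births: 15700 * 0.089 = 1397  |  19400 * 0.387 = 7508 ⇒ total 8905
Band 2: 12900 * 0.953 = 12294
Band 3: 15700 * 0.961 = 15088
Band 4: 19400 * 0.962 = 18663
Band 5: 3900 * 0.959 = 3740
Band 6: 4000 * 0.961 + 8500 * 0.484 = 3844 + 4114 = 7958
End of period: [8905, 12294, 15088, 18663, 3740, 7958]
— Period 2 —
Births: 12294 * 0.089 = 1094  |  15088 * 0.387 = 5839 ⇒ total 6933
Band 2: 8905 * 0.953 = 8486
Band 3: 12294 * 0.961 = 11815
Band 4: 15088 * 0.962 = 14515
Band 5: 18663 * 0.959 = 17898
Band 6: 3740 * 0.961 + 7958 * 0.484 = 3594 + 3852 = 7446
End of period: [6933, 8486, 11815, 14515, 17898, 7446]
— Period 3 —
Births: 8486 * 0.089 = 755  |  11815 * 0.387 = 4572 ⇒ total 5327
Band 2: 6933 * 0.953 = 6607
Band 3: 8486 * 0.961 = 8155
Band 4: 11815 * 0.962 = 11366
Band 5: 14515 * 0.959 = 13920
Band 6: 17898 * 0.961 + 7446 * 0.484 = 17200 + 3604 = 20804
End of period: [5327, 6607, 8155, 11366, 13920, 20804]
Total after period 3: 5327 + 6607 + 8155 + 11366 + 13920 + 20804 = 66179

66179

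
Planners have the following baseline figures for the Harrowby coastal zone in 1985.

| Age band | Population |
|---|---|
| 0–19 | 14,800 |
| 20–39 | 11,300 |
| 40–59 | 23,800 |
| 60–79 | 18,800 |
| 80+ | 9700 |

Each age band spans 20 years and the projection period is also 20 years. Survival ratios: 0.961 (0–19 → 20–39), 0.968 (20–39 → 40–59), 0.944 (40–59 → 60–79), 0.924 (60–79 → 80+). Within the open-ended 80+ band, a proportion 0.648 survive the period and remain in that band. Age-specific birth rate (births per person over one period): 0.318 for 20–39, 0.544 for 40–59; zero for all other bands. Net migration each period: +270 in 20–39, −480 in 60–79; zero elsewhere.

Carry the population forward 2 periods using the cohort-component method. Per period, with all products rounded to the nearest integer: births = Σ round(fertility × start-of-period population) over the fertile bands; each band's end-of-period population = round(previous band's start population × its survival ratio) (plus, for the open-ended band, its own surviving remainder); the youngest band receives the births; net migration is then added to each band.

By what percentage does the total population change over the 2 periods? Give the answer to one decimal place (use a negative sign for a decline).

10.0

[period 1]
Births: 11300 × 0.318 = 3593  |  23800 × 0.544 = 12947 ⇒ total 16540
20–39: 14800 × 0.961 = 14223
40–59: 11300 × 0.968 = 10938
60–79: 23800 × 0.944 = 22467
80+: 18800 × 0.924 + 9700 × 0.648 = 17371 + 6286 = 23657
Net migration: 20–39 + 270 → 14493; 60–79 − 480 → 21987
→ [16540, 14493, 10938, 21987, 23657]
[period 2]
Births: 14493 × 0.318 = 4609  |  10938 × 0.544 = 5950 ⇒ total 10559
20–39: 16540 × 0.961 = 15895
40–59: 14493 × 0.968 = 14029
60–79: 10938 × 0.944 = 10325
80+: 21987 × 0.924 + 23657 × 0.648 = 20316 + 15330 = 35646
Net migration: 20–39 + 270 → 16165; 60–79 − 480 → 9845
→ [10559, 16165, 14029, 9845, 35646]
Total: 78400 → 86244; change = 7844; percentage change = 10.0%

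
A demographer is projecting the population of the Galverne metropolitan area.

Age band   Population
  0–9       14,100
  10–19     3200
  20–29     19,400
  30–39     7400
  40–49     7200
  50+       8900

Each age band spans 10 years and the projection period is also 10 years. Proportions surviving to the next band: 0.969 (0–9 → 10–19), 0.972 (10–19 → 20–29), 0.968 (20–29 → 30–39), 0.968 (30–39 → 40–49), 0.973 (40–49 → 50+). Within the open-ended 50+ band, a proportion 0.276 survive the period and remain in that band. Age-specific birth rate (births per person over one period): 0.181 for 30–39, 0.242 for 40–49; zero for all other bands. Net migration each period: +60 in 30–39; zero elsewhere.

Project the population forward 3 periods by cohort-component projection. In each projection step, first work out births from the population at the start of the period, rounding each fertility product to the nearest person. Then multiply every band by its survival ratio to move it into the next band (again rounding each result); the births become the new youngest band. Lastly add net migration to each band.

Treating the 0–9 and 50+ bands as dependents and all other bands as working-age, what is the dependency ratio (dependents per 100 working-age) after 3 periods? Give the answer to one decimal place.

106.7

Period 1:
Births: 7400 * 0.181 = 1339  |  7200 * 0.242 = 1742 → total 3081
10–19: 14100 * 0.969 = 13663
20–29: 3200 * 0.972 = 3110
30–39: 19400 * 0.968 = 18779
40–49: 7400 * 0.968 = 7163
50+: 7200 * 0.973 + 8900 * 0.276 = 7006 + 2456 = 9462
Net migration: 30–39 + 60 → 18839
→ [3081, 13663, 3110, 18839, 7163, 9462]
Period 2:
Births: 18839 * 0.181 = 3410  |  7163 * 0.242 = 1733 → total 5143
10–19: 3081 * 0.969 = 2985
20–29: 13663 * 0.972 = 13280
30–39: 3110 * 0.968 = 3010
40–49: 18839 * 0.968 = 18236
50+: 7163 * 0.973 + 9462 * 0.276 = 6970 + 2612 = 9582
Net migration: 30–39 + 60 → 3070
→ [5143, 2985, 13280, 3070, 18236, 9582]
Period 3:
Births: 3070 * 0.181 = 556  |  18236 * 0.242 = 4413 → total 4969
10–19: 5143 * 0.969 = 4984
20–29: 2985 * 0.972 = 2901
30–39: 13280 * 0.968 = 12855
40–49: 3070 * 0.968 = 2972
50+: 18236 * 0.973 + 9582 * 0.276 = 17744 + 2645 = 20389
Net migration: 30–39 + 60 → 12915
→ [4969, 4984, 2901, 12915, 2972, 20389]
Dependents (band 0–9 + band 50+) = 4969 + 20389 = 25358; working-age = 23772; ratio = 25358/23772 × 100 = 106.7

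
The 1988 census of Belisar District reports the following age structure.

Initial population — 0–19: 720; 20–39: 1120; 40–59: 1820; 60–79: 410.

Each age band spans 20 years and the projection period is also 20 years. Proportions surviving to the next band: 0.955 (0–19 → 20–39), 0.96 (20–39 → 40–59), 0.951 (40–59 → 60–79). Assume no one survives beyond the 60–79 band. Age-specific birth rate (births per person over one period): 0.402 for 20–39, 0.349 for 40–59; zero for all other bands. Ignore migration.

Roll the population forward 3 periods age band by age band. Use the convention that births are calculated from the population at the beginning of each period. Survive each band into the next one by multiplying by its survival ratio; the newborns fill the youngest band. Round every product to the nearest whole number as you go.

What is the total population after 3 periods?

2892

[period 1]
Births: 1120 × 0.402 = 450 ; 1820 × 0.349 = 635 → 1085
20–39: 720 × 0.955 = 688
40–59: 1120 × 0.96 = 1075
60–79: 1820 × 0.951 = 1731
End of period: [1085, 688, 1075, 1731]
[period 2]
Births: 688 × 0.402 = 277 ; 1075 × 0.349 = 375 → 652
20–39: 1085 × 0.955 = 1036
40–59: 688 × 0.96 = 660
60–79: 1075 × 0.951 = 1022
End of period: [652, 1036, 660, 1022]
[period 3]
Births: 1036 × 0.402 = 416 ; 660 × 0.349 = 230 → 646
20–39: 652 × 0.955 = 623
40–59: 1036 × 0.96 = 995
60–79: 660 × 0.951 = 628
End of period: [646, 623, 995, 628]
Total after period 3: 646 + 623 + 995 + 628 = 2892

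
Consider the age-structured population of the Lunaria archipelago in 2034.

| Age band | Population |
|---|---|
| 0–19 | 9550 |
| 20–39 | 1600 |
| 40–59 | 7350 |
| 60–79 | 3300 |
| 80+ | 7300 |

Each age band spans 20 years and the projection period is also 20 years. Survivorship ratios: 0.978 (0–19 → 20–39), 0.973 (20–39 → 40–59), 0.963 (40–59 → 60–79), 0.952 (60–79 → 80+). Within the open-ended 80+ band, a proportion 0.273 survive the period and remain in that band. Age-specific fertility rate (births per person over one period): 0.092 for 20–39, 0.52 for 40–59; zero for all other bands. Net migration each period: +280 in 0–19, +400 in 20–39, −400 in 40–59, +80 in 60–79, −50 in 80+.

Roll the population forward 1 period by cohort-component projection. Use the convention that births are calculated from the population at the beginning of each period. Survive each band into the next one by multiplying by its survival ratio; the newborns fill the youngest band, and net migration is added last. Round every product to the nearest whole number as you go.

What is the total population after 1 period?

— Period 1 —
Births: 1600 × 0.092 = 147  |  7350 × 0.52 = 3822 → total 3969
20–39: 9550 × 0.978 = 9340
40–59: 1600 × 0.973 = 1557
60–79: 7350 × 0.963 = 7078
80+: 3300 × 0.952 + 7300 × 0.273 = 3142 + 1993 = 5135
Net migration: 0–19 + 280 → 4249; 20–39 + 400 → 9740; 40–59 − 400 → 1157; 60–79 + 80 → 7158; 80+ − 50 → 5085
End of period: [4249, 9740, 1157, 7158, 5085]
Total after period 1: 4249 + 9740 + 1157 + 7158 + 5085 = 27389

27389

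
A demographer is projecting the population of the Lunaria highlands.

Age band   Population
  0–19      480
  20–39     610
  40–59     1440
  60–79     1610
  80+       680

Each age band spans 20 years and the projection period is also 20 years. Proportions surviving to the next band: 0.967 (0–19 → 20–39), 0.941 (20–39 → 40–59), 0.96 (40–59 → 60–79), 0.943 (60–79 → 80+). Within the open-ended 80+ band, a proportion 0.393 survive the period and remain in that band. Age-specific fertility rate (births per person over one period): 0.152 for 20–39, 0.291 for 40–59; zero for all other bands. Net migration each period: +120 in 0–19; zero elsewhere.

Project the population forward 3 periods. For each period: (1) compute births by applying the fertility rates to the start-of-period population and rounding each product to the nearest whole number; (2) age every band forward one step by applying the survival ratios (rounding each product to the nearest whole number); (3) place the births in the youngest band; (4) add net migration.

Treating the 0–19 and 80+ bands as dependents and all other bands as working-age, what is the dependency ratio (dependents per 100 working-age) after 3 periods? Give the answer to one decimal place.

122.9

Let band 1 be 0–19 through band 5 = 80+.
After projecting period 1:
Births: 610 × 0.152 = 93, 1440 × 0.291 = 419 → 512
Band 2: 480 × 0.967 = 464
Band 3: 610 × 0.941 = 574
Band 4: 1440 × 0.96 = 1382
Band 5: 1610 × 0.943 + 680 × 0.393 = 1518 + 267 = 1785
Net migration: Band 1 + 120 → 632
Giving 632 / 464 / 574 / 1382 / 1785.
After projecting period 2:
Births: 464 × 0.152 = 71, 574 × 0.291 = 167 → 238
Band 2: 632 × 0.967 = 611
Band 3: 464 × 0.941 = 437
Band 4: 574 × 0.96 = 551
Band 5: 1382 × 0.943 + 1785 × 0.393 = 1303 + 702 = 2005
Net migration: Band 1 + 120 → 358
Giving 358 / 611 / 437 / 551 / 2005.
After projecting period 3:
Births: 611 × 0.152 = 93, 437 × 0.291 = 127 → 220
Band 2: 358 × 0.967 = 346
Band 3: 611 × 0.941 = 575
Band 4: 437 × 0.96 = 420
Band 5: 551 × 0.943 + 2005 × 0.393 = 520 + 788 = 1308
Net migration: Band 1 + 120 → 340
Giving 340 / 346 / 575 / 420 / 1308.
Dependents (band 0–19 + band 80+) = 340 + 1308 = 1648; working-age = 1341; ratio = 1648/1341 × 100 = 122.9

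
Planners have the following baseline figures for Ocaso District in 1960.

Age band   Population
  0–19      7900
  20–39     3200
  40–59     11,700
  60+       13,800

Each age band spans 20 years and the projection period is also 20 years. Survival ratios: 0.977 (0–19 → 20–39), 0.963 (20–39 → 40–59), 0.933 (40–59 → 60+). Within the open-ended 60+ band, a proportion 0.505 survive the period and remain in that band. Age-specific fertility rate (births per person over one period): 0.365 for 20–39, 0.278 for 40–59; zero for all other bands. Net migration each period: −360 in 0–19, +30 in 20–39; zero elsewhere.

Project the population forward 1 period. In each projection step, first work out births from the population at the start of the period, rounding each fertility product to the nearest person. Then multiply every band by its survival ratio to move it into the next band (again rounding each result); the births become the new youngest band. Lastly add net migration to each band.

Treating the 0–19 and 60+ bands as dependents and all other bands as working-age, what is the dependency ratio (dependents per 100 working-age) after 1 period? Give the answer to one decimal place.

Numbering the bands 1..4 from youngest to oldest:
Period 1.
Births: 3200 × 0.365 = 1168, 11700 × 0.278 = 3253 → total 4421
Band 2: 7900 × 0.977 = 7718
Band 3: 3200 × 0.963 = 3082
Band 4: 11700 × 0.933 + 13800 × 0.505 = 10916 + 6969 = 17885
Net migration: Band 1 − 360 → 4061; Band 2 + 30 → 7748
Giving 4061 / 7748 / 3082 / 17885.
Dependents (band 0–19 + band 60+) = 4061 + 17885 = 21946; working-age = 10830; ratio = 21946/10830 × 100 = 202.6

202.6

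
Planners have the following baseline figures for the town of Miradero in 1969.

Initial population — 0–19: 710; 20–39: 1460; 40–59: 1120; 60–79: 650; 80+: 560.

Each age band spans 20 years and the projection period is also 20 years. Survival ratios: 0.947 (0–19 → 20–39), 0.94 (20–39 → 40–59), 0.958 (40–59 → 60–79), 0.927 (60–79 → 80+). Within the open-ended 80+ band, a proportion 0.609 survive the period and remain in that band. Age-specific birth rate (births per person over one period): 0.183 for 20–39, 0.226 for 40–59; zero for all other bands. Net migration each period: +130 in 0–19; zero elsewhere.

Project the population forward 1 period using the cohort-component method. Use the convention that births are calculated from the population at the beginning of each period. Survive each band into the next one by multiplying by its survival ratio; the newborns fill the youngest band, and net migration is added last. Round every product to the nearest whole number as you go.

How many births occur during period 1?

(Bands numbered youngest = 1 to oldest = 5.)
After projecting period 1:
Births: 1460 * 0.183 = 267 ; 1120 * 0.226 = 253 → total 520
Band 2: 710 * 0.947 = 672
Band 3: 1460 * 0.94 = 1372
Band 4: 1120 * 0.958 = 1073
Band 5: 650 * 0.927 + 560 * 0.609 = 603 + 341 = 944
Net migration: Band 1 + 130 → 650
End of period: [650, 672, 1372, 1073, 944]

520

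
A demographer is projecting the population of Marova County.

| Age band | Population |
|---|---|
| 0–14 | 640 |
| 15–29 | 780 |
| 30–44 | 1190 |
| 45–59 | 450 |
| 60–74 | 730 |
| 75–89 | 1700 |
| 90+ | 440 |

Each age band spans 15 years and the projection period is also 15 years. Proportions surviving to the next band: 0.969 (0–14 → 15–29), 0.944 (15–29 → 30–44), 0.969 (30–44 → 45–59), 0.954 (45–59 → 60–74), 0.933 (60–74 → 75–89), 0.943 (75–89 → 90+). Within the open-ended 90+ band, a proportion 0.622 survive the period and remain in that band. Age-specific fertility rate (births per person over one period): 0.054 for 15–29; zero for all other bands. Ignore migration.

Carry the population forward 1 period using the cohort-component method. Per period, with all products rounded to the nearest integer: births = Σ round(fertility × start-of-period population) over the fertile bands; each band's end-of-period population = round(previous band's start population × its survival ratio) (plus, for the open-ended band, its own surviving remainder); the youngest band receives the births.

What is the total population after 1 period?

5538

Let band 1 be 0–14 through band 7 = 90+.
After projecting period 1:
Births: 780 × 0.054 = 42
Band 2: 640 × 0.969 = 620
Band 3: 780 × 0.944 = 736
Band 4: 1190 × 0.969 = 1153
Band 5: 450 × 0.954 = 429
Band 6: 730 × 0.933 = 681
Band 7: 1700 × 0.943 + 440 × 0.622 = 1603 + 274 = 1877
End of period: [42, 620, 736, 1153, 429, 681, 1877]
Total after period 1: 42 + 620 + 736 + 1153 + 429 + 681 + 1877 = 5538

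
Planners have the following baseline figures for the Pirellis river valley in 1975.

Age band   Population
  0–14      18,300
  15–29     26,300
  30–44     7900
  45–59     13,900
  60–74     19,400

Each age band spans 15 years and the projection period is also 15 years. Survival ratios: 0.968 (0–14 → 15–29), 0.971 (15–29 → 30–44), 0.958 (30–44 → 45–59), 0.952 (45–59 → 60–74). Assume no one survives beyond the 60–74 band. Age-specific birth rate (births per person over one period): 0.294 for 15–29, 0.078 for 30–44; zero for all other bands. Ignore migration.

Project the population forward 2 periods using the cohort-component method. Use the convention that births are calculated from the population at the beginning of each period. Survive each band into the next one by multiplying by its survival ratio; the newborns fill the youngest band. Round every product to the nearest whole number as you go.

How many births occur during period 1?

8348

(Groups numbered youngest = 1 to oldest = 5.)
After projecting period 1:
Births: 26300 × 0.294 = 7732  |  7900 × 0.078 = 616 ⇒ total 8348
Group 2: 18300 × 0.968 = 17714
Group 3: 26300 × 0.971 = 25537
Group 4: 7900 × 0.958 = 7568
Group 5: 13900 × 0.952 = 13233
Population now: 0–14=8348, 15–29=17714, 30–44=25537, 45–59=7568, 60–74=13233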